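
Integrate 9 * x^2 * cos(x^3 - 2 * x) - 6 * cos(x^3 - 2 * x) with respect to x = 3*sin(x*(x^2 - 2)) + C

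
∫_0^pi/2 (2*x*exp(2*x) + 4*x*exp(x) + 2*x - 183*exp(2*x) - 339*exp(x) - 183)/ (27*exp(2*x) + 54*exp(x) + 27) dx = -17*pi/6 - 53/6 + exp(pi/2)/(1 + exp(pi/2)) + (-5 + pi/6)^2/3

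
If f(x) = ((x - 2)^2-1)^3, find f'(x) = 6*x^5 - 60*x^4 + 228*x^3 - 408*x^2 + 342*x - 108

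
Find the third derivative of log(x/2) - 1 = 2/x^3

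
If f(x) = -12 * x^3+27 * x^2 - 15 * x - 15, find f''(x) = 54 - 72*x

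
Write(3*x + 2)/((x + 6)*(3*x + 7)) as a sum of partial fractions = -15/(11*(3*x + 7)) + 16/(11*(x + 6))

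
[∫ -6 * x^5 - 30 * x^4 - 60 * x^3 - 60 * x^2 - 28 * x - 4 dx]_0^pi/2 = (-pi - pi^2/4 - 1)^3 + 1 + pi^2/4 + pi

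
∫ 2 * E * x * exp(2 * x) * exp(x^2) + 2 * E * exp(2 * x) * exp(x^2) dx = exp((x + 1)^2) + C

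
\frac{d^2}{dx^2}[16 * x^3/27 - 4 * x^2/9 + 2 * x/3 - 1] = 32*x/9 - 8/9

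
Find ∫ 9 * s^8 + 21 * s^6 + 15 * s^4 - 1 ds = s^9 + 3*s^7 + 3*s^5 - s + C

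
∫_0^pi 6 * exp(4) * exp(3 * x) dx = -2*exp(4) + 2*exp(4 + 3*pi)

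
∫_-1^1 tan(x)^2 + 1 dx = 2*tan(1)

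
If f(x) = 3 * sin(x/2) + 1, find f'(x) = 3*cos(x/2)/2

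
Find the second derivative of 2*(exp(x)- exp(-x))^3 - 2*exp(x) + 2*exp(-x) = (18*exp(6*x) - 8*exp(4*x) + 8*exp(2*x) - 18)*exp(-3*x)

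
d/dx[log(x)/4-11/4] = 1/(4*x)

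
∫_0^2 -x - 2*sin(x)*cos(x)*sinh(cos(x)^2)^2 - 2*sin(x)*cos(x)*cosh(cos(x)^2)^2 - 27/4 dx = -31/2 - sinh(2)/2 + sinh(2*cos(2)^2)/2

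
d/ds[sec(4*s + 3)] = 4*tan(4*s + 3)*sec(4*s + 3)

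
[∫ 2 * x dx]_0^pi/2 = pi^2/4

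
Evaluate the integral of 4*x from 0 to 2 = 8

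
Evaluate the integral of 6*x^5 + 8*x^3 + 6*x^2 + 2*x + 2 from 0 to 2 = 120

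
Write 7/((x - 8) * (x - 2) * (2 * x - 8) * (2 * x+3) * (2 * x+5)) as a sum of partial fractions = 2/(351*(2*x + 5)) - 2/(209*(2*x + 3)) + 1/(216*(x - 2)) - 7/(2288*(x - 4)) + 1/(2736*(x - 8))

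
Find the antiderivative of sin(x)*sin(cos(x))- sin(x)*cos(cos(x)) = sqrt(2)*sin(cos(x) + pi/4) + C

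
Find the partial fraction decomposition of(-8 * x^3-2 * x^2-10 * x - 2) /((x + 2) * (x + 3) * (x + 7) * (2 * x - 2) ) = -1357/(160*(x + 7)) + 113/(16*(x + 3)) - 37/(15*(x + 2)) - 11/(96*(x - 1))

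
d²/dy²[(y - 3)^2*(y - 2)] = 6*y - 16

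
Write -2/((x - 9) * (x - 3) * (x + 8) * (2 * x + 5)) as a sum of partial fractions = -16/(2783*(2*x + 5)) + 2/(2057*(x + 8)) + 1/(363*(x - 3)) - 1/(1173*(x - 9))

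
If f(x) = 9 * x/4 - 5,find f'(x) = 9/4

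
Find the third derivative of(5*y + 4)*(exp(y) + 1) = 5*y*exp(y) + 19*exp(y)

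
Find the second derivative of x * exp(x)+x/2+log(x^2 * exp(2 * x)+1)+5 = (x^5*exp(5*x) + 2*x^4*exp(5*x) + 2*x^3*exp(3*x) - 2*x^2*exp(4*x) + 4*x^2*exp(3*x) + 4*x^2*exp(2*x) + 8*x*exp(2*x) + x*exp(x) + 2*exp(2*x) + 2*exp(x))/(x^4*exp(4*x) + 2*x^2*exp(2*x) + 1)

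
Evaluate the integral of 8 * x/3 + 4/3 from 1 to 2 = 16/3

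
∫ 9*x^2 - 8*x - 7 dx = 3*x^3 - 4*x^2 - 7*x + C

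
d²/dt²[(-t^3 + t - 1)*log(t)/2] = (-6*t^3*log(t) - 5*t^3 + t + 1)/(2*t^2)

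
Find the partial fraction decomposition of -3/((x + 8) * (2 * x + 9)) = -6/(7*(2*x + 9)) + 3/(7*(x + 8))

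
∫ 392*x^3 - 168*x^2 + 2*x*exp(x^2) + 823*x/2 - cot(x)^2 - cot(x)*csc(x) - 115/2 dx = 98*x^4 - 56*x^3 + 823*x^2/4 - 113*x/2 + exp(x^2) + cot(x) + csc(x) + C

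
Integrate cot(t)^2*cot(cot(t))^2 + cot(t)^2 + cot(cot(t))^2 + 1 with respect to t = cot(cot(t)) + C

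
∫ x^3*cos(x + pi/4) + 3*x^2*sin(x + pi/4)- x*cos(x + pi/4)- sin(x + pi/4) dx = x*(x^2 - 1)*sin(x + pi/4) + C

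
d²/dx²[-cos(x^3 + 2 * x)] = 9*x^4*cos(x^3 + 2*x) + 12*x^2*cos(x^3 + 2*x) + 6*x*sin(x^3 + 2*x) + 4*cos(x^3 + 2*x)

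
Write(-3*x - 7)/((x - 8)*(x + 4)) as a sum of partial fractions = -5/(12*(x + 4)) - 31/(12*(x - 8))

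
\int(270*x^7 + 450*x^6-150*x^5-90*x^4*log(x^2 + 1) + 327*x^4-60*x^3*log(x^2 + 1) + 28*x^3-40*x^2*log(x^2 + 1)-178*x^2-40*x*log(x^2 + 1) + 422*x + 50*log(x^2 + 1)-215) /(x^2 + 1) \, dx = 9*x^3 + 9*x^2 - 15*x + 5*(3*x^3 + 3*x^2 - 5*x - log(x^2 + 1) + 4)^2 - 3*log(x^2 + 1) + C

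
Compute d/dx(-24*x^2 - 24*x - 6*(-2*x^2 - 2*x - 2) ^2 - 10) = -96*x^3 - 144*x^2 - 192*x - 72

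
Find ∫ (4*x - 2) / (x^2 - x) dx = 2*log(x*(x - 1)) + C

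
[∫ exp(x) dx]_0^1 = -1 + E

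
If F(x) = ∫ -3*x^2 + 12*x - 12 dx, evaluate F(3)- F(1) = -2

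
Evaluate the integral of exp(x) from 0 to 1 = -1 + E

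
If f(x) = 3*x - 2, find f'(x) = 3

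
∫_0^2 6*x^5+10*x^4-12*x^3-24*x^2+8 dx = 32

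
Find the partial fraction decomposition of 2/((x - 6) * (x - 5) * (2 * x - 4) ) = 1/(12*(x - 2)) - 1/(3*(x - 5)) + 1/(4*(x - 6))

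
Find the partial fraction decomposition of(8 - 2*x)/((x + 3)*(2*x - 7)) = 2/(13*(2*x - 7)) - 14/(13*(x + 3))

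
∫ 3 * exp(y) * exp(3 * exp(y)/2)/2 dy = exp(3*exp(y)/2) + C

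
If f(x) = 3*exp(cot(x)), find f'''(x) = -3*(3 + 6/tan(x) + 11/tan(x)^2 + 12/tan(x)^3 + 9/tan(x)^4 + 6/tan(x)^5 + tan(x)^(-6))*exp(1/tan(x))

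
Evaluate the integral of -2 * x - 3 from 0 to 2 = -10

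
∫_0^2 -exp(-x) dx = -1 + exp(-2)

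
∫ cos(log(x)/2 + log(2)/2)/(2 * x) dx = sin(log(2*x)/2) + C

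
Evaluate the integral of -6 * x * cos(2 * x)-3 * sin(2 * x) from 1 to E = 3*sin(2) - 3*E*sin(2*E)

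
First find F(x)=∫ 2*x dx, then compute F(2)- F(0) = 4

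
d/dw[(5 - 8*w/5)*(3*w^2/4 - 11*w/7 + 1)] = -18*w^2/5 + 877*w/70 - 331/35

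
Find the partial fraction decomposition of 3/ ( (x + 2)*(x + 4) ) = -3/(2*(x + 4)) + 3/(2*(x + 2))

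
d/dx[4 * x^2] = 8*x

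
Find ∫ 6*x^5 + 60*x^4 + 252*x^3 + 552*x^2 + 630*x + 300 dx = x^6 + 12*x^5 + 63*x^4 + 184*x^3 + 315*x^2 + 300*x + C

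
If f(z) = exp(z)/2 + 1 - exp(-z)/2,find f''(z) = (exp(2*z) - 1)*exp(-z)/2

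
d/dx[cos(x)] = -sin(x)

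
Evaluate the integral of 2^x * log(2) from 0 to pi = -1 + 2^pi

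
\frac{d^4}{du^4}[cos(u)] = cos(u)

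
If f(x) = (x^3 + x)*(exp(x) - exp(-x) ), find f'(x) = (x^3*exp(2*x) + x^3 + 3*x^2*exp(2*x) - 3*x^2 + x*exp(2*x) + x + exp(2*x) - 1)*exp(-x)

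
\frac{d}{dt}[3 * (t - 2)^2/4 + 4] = 3*t/2 - 3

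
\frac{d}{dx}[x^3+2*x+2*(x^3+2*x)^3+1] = 18*x^8 + 84*x^6 + 120*x^4 + 51*x^2 + 2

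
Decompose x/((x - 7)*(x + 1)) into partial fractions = 1/(8*(x + 1)) + 7/(8*(x - 7))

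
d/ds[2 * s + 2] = 2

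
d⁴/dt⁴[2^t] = 2^t*log(2)^4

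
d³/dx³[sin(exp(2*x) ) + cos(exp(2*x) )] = 8*sqrt(2)*(-exp(4*x)*cos(exp(2*x) + pi/4) - 3*exp(2*x)*sin(exp(2*x) + pi/4) + cos(exp(2*x) + pi/4))*exp(2*x)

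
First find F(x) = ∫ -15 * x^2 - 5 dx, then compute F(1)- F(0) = -10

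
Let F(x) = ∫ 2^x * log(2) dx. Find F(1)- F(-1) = 3/2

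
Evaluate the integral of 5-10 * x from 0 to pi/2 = 5*pi*(1 - pi/2)/2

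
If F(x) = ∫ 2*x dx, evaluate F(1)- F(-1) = 0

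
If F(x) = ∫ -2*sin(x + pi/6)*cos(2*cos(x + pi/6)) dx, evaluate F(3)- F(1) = sin(2*cos(pi/6 + 3)) - sin(2*cos(pi/6 + 1))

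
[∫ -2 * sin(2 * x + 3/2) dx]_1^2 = cos(11/2) - cos(7/2)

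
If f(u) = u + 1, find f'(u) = 1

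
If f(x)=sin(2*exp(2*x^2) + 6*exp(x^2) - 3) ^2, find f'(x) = 4*x*(2*exp(x^2) + 3)*exp(x^2)*sin(2*(2*exp(2*x^2) + 6*exp(x^2) - 3))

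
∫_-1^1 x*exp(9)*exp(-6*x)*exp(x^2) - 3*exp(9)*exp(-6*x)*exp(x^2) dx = -exp(16)/2 + exp(4)/2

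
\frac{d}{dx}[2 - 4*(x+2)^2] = -8*x - 16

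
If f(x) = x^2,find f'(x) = 2*x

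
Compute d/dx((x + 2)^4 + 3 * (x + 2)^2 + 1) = 4*x^3 + 24*x^2 + 54*x + 44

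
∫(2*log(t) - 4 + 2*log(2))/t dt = (log(2*t) - 2)^2 + C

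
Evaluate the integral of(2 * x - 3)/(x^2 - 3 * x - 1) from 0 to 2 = -log(2) + log(6)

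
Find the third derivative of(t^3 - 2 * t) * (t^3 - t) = 120*t^3 - 72*t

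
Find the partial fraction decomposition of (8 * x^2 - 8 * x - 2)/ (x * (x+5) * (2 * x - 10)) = 119/(50*(x + 5)) + 79/(50*(x - 5)) + 1/(25*x)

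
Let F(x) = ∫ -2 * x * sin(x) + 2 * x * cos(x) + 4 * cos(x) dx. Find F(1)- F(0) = -2 + 4*cos(1) + 4*sin(1)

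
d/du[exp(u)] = exp(u)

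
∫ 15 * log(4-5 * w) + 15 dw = 3*(5*w - 4)*log(4 - 5*w) + C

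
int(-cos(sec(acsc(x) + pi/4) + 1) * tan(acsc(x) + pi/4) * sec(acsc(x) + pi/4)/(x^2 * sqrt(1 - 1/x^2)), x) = sin(sec(acsc(x) + pi/4) + 1) + C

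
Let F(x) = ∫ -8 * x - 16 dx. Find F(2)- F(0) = -48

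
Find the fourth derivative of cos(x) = cos(x)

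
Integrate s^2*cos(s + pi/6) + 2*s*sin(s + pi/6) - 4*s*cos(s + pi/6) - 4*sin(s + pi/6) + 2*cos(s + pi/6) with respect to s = ((s - 2)^2 - 2)*sin(s + pi/6) + C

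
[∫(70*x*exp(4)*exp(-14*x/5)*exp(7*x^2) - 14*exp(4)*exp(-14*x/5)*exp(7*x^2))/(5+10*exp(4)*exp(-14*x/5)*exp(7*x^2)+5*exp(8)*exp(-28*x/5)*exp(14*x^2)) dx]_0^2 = -exp(4)/(1 + exp(4)) + exp(132/5)/(1 + exp(132/5))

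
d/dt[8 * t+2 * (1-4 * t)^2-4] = 64*t - 8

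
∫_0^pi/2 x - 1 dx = -1/2 + (-1 + pi/2)^2/2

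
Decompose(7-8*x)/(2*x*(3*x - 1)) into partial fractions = 13/(2*(3*x - 1)) - 7/(2*x)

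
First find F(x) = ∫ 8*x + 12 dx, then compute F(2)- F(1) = 24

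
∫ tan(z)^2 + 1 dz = tan(z) + C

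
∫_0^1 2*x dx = 1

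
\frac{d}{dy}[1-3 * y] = -3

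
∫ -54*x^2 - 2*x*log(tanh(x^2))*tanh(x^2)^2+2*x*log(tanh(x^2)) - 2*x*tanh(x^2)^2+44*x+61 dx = -18*x^3 + 21*x^2 + 61*x + log(tanh(x^2))*tanh(x^2) + C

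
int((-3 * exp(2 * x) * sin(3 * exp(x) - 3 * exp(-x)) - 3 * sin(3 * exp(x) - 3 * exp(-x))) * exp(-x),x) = cos(6*sinh(x)) + C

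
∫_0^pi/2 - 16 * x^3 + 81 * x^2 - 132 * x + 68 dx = (-2 + pi/2)^3*(3 - 2*pi) + 24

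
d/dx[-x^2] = -2*x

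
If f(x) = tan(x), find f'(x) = cos(x)^(-2)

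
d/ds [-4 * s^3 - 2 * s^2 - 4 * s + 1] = -12*s^2 - 4*s - 4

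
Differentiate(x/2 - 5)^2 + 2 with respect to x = x/2 - 5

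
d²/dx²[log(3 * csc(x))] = sin(x)^(-2)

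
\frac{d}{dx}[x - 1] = 1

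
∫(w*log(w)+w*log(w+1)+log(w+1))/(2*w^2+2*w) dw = log(w)*log(w + 1)/2 + C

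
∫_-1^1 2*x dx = 0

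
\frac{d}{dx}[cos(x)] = -sin(x)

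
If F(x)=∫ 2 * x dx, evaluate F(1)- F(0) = 1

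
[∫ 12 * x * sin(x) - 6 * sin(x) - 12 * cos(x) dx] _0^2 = -6 - 18*cos(2)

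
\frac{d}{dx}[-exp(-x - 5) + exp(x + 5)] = (exp(2*x + 10) + 1)*exp(-x - 5)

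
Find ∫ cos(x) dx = sin(x) + C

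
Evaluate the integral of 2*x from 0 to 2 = 4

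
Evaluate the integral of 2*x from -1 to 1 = 0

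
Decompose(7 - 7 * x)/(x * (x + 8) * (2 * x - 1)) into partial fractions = 14/(17*(2*x - 1)) + 63/(136*(x + 8)) - 7/(8*x)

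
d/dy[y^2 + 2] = 2*y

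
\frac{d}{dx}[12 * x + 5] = 12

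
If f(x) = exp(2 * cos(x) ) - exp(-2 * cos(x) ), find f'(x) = -2*(exp(2*cos(x)) + exp(-2*cos(x)))*sin(x)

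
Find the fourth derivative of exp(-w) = exp(-w)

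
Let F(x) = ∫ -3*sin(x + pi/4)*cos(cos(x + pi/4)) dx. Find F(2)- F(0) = 3*sin(cos(pi/4 + 2)) - 3*sin(sqrt(2)/2)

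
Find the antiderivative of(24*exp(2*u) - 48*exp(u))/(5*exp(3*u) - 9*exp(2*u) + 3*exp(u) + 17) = log((-4 + 6*exp(u)/(exp(u) + 1))^2 + 1) + C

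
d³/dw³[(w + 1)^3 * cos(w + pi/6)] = w^3*sin(w + pi/6) + 3*w^2*sin(w + pi/6) - 9*w^2*cos(w + pi/6) - 15*w*sin(w + pi/6) - 18*w*cos(w + pi/6) - 17*sin(w + pi/6) - 3*cos(w + pi/6)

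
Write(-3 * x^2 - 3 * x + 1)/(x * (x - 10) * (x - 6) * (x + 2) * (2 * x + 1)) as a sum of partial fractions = -4/(117*(2*x + 1)) - 5/(576*(x + 2)) + 125/(2496*(x - 6)) - 47/(1440*(x - 10)) + 1/(120*x)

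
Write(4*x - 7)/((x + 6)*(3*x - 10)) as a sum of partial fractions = 19/(28*(3*x - 10)) + 31/(28*(x + 6))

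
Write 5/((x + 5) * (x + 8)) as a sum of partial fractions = -5/(3*(x + 8)) + 5/(3*(x + 5))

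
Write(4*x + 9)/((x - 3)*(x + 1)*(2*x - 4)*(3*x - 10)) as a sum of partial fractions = 603/(104*(3*x - 10)) - 5/(312*(x + 1)) + 17/(24*(x - 2)) - 21/(8*(x - 3))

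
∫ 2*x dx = x^2 + C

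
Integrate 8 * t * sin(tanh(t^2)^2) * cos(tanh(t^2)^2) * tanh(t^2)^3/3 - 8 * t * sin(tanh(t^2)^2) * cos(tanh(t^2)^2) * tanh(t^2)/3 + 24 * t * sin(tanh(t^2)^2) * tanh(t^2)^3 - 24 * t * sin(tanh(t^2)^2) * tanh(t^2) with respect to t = (cos(tanh(t^2)^2) + 18)*cos(tanh(t^2)^2)/3 + C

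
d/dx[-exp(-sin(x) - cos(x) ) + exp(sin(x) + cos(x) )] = sqrt(2)*(exp(2*sin(x))*exp(2*cos(x)) + 1)*exp(-sqrt(2)*sin(x + pi/4))*cos(x + pi/4)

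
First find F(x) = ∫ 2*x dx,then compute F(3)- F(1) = 8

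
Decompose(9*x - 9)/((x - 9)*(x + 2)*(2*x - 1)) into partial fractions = 18/(85*(2*x - 1)) - 27/(55*(x + 2)) + 72/(187*(x - 9))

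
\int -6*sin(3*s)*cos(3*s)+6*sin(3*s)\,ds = (cos(3*s) - 1)^2 + C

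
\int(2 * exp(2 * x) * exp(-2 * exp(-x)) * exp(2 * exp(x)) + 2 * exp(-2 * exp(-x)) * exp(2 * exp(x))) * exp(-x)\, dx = exp(4*sinh(x)) + C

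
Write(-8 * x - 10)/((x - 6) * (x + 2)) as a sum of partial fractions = -3/(4*(x + 2)) - 29/(4*(x - 6))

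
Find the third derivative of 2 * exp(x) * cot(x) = 2*(-5 + 7/tan(x) - 11/tan(x)^2 + 6/tan(x)^3 - 6/tan(x)^4)*exp(x)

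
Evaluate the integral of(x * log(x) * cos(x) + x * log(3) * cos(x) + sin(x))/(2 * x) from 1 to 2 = -log(3)*sin(1)/2 + log(6)*sin(2)/2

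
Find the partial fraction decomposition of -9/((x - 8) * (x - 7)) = 9/(x - 7) - 9/(x - 8)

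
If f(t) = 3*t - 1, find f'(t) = 3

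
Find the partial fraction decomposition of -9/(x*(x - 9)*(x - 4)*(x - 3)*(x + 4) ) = -9/(2912*(x + 4)) - 1/(14*(x - 3)) + 9/(160*(x - 4)) - 1/(390*(x - 9)) + 1/(48*x)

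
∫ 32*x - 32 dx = 16*x^2 - 32*x + C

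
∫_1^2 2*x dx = 3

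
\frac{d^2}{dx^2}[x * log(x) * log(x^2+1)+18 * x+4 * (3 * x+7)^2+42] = (72*x^5 + 2*x^4*log(x) + x^4*log(x^2 + 1) + 4*x^4 + 144*x^3 + 6*x^2*log(x) + 2*x^2*log(x^2 + 1) + 4*x^2 + 72*x + log(x^2 + 1))/(x^5 + 2*x^3 + x)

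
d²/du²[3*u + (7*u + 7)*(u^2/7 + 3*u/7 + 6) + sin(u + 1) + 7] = 6*u - sin(u + 1) + 8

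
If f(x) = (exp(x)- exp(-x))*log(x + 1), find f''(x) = (x^2*exp(2*x)*log(x + 1) - x^2*log(x + 1) + 2*x*exp(2*x)*log(x + 1) + 2*x*exp(2*x) - 2*x*log(x + 1) + 2*x + exp(2*x)*log(x + 1) + exp(2*x) - log(x + 1) + 3)/(x^2*exp(x) + 2*x*exp(x) + exp(x))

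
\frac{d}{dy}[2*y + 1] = 2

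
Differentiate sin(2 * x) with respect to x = 2*cos(2*x)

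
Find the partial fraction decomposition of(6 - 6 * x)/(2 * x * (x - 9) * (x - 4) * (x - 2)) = -3/(28*(x - 2)) + 9/(40*(x - 4)) - 8/(105*(x - 9)) - 1/(24*x)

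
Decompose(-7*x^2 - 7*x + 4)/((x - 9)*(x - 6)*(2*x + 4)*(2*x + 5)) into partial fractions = 89/(391*(2*x + 5)) - 5/(88*(x + 2)) + 145/(408*(x - 6)) - 313/(759*(x - 9))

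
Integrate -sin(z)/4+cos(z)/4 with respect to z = sqrt(2)*sin(z + pi/4)/4 + C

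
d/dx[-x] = -1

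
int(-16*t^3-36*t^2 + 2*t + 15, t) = -4*t^4 - 12*t^3 + t^2 + 15*t + C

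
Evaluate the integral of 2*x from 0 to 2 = 4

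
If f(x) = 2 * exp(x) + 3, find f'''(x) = 2*exp(x)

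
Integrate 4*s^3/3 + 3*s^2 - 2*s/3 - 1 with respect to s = s^4/3 + s^3 - s^2/3 - s + C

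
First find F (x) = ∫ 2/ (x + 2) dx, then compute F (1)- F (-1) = log(9)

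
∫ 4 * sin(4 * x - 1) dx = -cos(4*x - 1) + C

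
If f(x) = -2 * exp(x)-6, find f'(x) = -2*exp(x)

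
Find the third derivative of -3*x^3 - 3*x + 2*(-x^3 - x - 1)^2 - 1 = 240*x^3 + 96*x + 6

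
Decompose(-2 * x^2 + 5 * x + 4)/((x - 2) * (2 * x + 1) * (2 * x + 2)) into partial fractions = -2/(5*(2*x + 1)) - 1/(2*(x + 1)) + 1/(5*(x - 2))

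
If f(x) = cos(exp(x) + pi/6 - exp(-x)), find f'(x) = -(exp(2*x) + 1)*exp(-x)*sin(exp(x) + pi/6 - exp(-x))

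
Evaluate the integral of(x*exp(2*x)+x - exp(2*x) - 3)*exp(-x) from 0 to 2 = 0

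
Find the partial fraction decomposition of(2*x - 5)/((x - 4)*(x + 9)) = 23/(13*(x + 9)) + 3/(13*(x - 4))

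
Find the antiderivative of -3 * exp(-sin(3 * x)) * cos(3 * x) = exp(-sin(3*x)) + C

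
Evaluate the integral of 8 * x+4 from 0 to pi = 4*pi + 4*pi^2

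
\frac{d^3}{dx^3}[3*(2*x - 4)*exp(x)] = 6*x*exp(x) + 6*exp(x)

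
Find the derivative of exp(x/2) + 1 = exp(x/2)/2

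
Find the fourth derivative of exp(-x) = exp(-x)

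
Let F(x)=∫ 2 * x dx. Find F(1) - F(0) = 1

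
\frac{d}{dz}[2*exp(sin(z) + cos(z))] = 2*sqrt(2)*exp(sin(z))*exp(cos(z))*cos(z + pi/4)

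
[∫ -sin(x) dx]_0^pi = -2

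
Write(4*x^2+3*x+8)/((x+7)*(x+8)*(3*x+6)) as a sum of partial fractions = 40/(3*(x + 8)) - 61/(5*(x + 7)) + 1/(5*(x + 2))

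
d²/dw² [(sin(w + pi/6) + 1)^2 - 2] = -sqrt(3)*sin(2*w) - 2*sin(w + pi/6) + cos(2*w)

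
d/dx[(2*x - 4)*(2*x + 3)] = 8*x - 2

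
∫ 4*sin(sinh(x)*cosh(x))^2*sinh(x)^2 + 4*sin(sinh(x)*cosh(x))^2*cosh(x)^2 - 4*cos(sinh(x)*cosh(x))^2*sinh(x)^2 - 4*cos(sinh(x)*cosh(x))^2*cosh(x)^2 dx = -2*sin(sinh(2*x)) + C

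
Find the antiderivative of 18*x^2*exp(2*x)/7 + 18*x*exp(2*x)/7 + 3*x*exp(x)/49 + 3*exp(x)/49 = 3*x*(21*x*exp(x) + 1)*exp(x)/49 + C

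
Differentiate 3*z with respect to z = 3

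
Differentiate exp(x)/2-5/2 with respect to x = exp(x)/2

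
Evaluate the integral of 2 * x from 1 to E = -1 + exp(2)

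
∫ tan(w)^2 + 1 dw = tan(w) + C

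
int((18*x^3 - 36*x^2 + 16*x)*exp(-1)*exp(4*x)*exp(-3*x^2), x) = (-3*x^2 + 4*x - 1)*exp(-3*x^2 + 4*x - 1) + C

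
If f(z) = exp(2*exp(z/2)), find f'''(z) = exp(z/2 + 2*exp(z/2))/4 + 3*exp(z + 2*exp(z/2))/2 + exp(3*z/2 + 2*exp(z/2))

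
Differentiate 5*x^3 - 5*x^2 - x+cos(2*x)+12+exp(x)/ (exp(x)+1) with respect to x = (15*x^2*exp(2*x) + 30*x^2*exp(x) + 15*x^2 - 10*x*exp(2*x) - 20*x*exp(x) - 10*x - 2*exp(2*x)*sin(2*x) - exp(2*x) - 4*exp(x)*sin(2*x) - exp(x) - 2*sin(2*x) - 1)/(exp(2*x) + 2*exp(x) + 1)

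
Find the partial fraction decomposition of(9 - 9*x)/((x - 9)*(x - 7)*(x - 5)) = -9/(2*(x - 5)) + 27/(2*(x - 7)) - 9/(x - 9)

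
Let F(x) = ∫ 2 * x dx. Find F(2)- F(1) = 3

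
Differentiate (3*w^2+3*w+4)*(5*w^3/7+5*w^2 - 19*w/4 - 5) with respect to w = 75*w^4/7 + 480*w^3/7 + 303*w^2/28 - 37*w/2 - 34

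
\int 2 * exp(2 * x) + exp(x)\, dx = (exp(x) + 1)*exp(x) + C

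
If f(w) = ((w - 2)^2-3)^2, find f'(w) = 4*w^3 - 24*w^2 + 36*w - 8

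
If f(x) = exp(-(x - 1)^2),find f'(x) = (2 - 2*x)*exp(-x^2 + 2*x - 1)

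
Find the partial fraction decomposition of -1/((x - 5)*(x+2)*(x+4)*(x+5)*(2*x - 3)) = 16/(7007*(2*x - 3)) - 1/(390*(x + 5)) + 1/(198*(x + 4)) - 1/(294*(x + 2)) - 1/(4410*(x - 5))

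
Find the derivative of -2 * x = -2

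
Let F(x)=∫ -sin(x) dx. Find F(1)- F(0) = -1 + cos(1)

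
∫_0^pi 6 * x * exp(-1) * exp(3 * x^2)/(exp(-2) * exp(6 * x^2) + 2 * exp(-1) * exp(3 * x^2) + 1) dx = -exp(-1)/(exp(-1) + 1) + exp(-1 + 3*pi^2)/(1 + exp(-1 + 3*pi^2))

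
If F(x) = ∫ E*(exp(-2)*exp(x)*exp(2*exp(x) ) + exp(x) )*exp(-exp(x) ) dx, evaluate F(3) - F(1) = -exp(-1 + E) - exp(1 - exp(3)) + exp(1 - E) + exp(-1 + exp(3))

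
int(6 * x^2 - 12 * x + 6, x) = 2*x^3 - 6*x^2 + 6*x + C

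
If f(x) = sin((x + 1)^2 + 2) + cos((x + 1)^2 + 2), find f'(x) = -2*x*sin(x^2 + 2*x + 3) + 2*x*cos(x^2 + 2*x + 3) - 2*sin(x^2 + 2*x + 3) + 2*cos(x^2 + 2*x + 3)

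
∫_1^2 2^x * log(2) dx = 2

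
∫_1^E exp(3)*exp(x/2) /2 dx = -exp(7/2) + exp(E/2 + 3)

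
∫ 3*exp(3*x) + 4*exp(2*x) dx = (exp(x) + 2)*exp(2*x) + C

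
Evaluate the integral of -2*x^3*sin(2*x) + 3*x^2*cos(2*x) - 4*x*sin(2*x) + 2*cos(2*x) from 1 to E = -3*cos(2) + (2*E + exp(3))*cos(2*E)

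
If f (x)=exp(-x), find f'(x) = -exp(-x)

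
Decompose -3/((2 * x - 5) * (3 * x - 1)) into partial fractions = 9/(13*(3*x - 1)) - 6/(13*(2*x - 5))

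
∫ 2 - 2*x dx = -x^2 + 2*x + C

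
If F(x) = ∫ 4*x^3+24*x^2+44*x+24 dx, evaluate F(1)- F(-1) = 64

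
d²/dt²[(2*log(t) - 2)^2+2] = (16 - 8*log(t))/t^2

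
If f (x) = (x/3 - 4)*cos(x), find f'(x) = -x*sin(x)/3 + 4*sin(x) + cos(x)/3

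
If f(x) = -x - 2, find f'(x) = -1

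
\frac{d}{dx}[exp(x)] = exp(x)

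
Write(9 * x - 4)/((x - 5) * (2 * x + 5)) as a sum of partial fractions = 53/(15*(2*x + 5)) + 41/(15*(x - 5))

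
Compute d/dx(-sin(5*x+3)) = -5*cos(5*x + 3)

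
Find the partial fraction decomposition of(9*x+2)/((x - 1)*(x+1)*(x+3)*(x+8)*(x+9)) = -79/(480*(x + 9)) + 2/(9*(x + 8)) - 5/(48*(x + 3)) + 1/(32*(x + 1)) + 11/(720*(x - 1))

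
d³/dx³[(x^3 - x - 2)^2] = 120*x^3 - 48*x - 24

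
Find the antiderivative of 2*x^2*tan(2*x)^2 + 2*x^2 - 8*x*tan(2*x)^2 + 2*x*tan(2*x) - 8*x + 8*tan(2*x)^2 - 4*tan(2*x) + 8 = (x - 2)^2*tan(2*x) + C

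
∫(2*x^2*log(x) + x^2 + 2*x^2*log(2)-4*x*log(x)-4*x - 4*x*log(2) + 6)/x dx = ((x - 2)^2 + 2)*log(2*x) + C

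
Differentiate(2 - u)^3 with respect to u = -3*u^2 + 12*u - 12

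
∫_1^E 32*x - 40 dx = -1 + (5 - 4*E)^2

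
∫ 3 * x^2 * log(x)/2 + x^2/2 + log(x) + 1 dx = x*(x^2 + 2)*log(x)/2 + C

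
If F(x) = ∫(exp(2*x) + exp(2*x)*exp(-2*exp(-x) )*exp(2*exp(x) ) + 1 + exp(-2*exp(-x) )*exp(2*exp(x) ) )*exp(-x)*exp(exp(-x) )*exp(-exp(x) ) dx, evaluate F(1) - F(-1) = -2*exp(-E + exp(-1)) + 2*exp(E - exp(-1))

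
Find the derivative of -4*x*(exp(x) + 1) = -4*x*exp(x) - 4*exp(x) - 4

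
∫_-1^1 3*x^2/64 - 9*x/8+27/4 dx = 433/32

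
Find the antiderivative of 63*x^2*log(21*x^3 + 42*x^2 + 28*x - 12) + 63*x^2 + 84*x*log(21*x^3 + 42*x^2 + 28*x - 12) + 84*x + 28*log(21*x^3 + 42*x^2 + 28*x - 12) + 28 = (21*x^3 + 42*x^2 + 28*x - 12)*log(21*x^3 + 42*x^2 + 28*x - 12) + C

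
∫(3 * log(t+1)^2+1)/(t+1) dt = log(t + 1)^3 + log(t + 1) + C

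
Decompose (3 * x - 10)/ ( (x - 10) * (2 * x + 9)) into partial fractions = 47/(29*(2*x + 9)) + 20/(29*(x - 10))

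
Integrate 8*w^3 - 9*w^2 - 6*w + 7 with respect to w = 2*w^4 - 3*w^3 - 3*w^2 + 7*w + C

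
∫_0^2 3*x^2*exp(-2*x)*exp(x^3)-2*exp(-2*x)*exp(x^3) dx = -1 + exp(4)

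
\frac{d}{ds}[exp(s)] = exp(s)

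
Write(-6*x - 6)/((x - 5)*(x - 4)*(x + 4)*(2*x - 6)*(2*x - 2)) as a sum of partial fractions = 1/(560*(x + 4)) + 1/(40*(x - 1)) - 3/(14*(x - 3)) + 5/(16*(x - 4)) - 1/(8*(x - 5))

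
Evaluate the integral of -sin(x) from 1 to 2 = -cos(1) + cos(2)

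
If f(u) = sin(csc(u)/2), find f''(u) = -sin(csc(u)/2)*cot(u)^2*csc(u)^2/4 + cos(csc(u)/2)*cot(u)^2*csc(u) + cos(csc(u)/2)*csc(u)/2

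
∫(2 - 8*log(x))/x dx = 2*(1 - 2*log(x))*log(x) + C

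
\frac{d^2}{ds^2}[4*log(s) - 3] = -4/s^2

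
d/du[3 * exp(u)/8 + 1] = 3*exp(u)/8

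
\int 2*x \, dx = x^2 + C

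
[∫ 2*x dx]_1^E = -1 + exp(2)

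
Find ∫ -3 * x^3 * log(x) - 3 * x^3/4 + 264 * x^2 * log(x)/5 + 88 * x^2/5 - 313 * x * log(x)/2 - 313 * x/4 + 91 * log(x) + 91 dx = -x*(15*x - 52)*(x^2 - 20*x + 35)*log(x)/20 + C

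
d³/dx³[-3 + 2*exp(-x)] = -2*exp(-x)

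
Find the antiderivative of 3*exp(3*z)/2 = exp(3*z)/2 + C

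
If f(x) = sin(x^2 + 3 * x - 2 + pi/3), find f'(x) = (2*x + 3)*cos(x^2 + 3*x - 2 + pi/3)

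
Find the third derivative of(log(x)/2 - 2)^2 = (2*log(x) - 11)/(2*x^3)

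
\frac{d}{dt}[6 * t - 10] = 6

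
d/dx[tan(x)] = cos(x)^(-2)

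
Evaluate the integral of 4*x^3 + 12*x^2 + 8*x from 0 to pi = (-1 + (1 + pi)^2)^2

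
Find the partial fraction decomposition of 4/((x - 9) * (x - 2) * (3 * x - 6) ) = -4/(147*(x - 2)) - 4/(21*(x - 2)^2) + 4/(147*(x - 9))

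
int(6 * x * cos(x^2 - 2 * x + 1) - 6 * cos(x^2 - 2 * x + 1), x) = 3*sin(x^2 - 2*x + 1) + C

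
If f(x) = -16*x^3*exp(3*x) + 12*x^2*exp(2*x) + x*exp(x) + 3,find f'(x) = -48*x^3*exp(3*x) - 48*x^2*exp(3*x) + 24*x^2*exp(2*x) + 24*x*exp(2*x) + x*exp(x) + exp(x)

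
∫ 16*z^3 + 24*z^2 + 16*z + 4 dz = 4*z^4 + 8*z^3 + 8*z^2 + 4*z + C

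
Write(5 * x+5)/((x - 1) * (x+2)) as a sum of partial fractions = 5/(3*(x + 2)) + 10/(3*(x - 1))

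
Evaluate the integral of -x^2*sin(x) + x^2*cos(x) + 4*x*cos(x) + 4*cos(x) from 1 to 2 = 5*sqrt(2)*(-sin(pi/4 + 1) + 2*sin(pi/4 + 2))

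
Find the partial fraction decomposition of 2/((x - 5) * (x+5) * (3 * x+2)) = -18/(221*(3*x + 2)) + 1/(65*(x + 5)) + 1/(85*(x - 5))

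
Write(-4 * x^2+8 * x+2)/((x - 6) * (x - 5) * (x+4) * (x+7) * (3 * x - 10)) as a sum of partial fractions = -639/(13640*(3*x - 10)) - 125/(7254*(x + 7)) + 47/(2970*(x + 4)) + 29/(270*(x - 5)) - 47/(520*(x - 6))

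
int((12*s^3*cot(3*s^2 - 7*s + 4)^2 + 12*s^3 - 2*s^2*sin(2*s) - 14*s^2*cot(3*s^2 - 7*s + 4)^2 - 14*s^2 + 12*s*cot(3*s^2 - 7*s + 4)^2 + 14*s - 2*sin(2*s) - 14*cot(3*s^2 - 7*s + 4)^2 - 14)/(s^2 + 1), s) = log(s^2 + 1) + cos(2*s) - 2*cot(3*s^2 - 7*s + 4) + C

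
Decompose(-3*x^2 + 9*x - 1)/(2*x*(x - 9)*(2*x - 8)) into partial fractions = 13/(80*(x - 4)) - 163/(180*(x - 9)) - 1/(144*x)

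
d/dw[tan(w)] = cos(w)^(-2)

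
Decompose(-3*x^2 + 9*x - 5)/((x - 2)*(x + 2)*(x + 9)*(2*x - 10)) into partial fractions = 47/(308*(x + 9)) - 5/(56*(x + 2)) - 1/(264*(x - 2)) - 5/(84*(x - 5))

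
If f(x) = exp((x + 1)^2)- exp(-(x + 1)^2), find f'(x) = (2*x*exp(2*x^2 + 4*x + 2) + 2*x + 2*exp(2*x^2 + 4*x + 2) + 2)*exp(-x^2 - 2*x - 1)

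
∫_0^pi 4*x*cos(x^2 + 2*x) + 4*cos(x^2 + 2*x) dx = 2*sin(pi^2)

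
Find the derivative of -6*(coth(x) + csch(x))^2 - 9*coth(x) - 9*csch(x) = (12*sinh(x) + 9*cosh(x) + 9 + 24/tanh(x) + 24/sinh(x))/sinh(x)^2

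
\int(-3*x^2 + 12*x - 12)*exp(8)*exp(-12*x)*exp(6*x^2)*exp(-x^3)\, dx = exp(-(x - 2)^3) + C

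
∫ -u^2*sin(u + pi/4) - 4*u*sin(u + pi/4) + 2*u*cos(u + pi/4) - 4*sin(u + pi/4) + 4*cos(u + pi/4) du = (u + 2)^2*cos(u + pi/4) + C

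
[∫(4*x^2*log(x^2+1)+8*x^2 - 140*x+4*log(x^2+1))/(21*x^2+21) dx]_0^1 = -22*log(2)/7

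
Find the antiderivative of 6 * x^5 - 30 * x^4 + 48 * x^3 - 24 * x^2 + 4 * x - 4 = x^6 - 6*x^5 + 12*x^4 - 8*x^3 + 2*x^2 - 4*x + C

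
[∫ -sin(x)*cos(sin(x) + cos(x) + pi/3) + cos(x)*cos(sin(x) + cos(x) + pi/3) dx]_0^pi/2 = 0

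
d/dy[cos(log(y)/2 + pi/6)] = -sin(log(y)/2 + pi/6)/(2*y)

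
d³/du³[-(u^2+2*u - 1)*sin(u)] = u^2*cos(u) + 6*u*sin(u) + 2*u*cos(u) + 6*sin(u) - 7*cos(u)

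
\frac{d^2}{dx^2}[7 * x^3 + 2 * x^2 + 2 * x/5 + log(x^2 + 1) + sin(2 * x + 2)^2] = (42*x^5 - 8*x^4*sin(2*x + 2)^2 + 8*x^4*cos(2*x + 2)^2 + 4*x^4 + 84*x^3 - 16*x^2*sin(2*x + 2)^2 + 16*x^2*cos(2*x + 2)^2 + 6*x^2 + 42*x - 8*sin(2*x + 2)^2 + 8*cos(2*x + 2)^2 + 6)/(x^4 + 2*x^2 + 1)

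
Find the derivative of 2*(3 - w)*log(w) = (-2*w*log(w) - 2*w + 6)/w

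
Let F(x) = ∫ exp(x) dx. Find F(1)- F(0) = -1 + E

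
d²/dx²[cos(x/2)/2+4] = -cos(x/2)/8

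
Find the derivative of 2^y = 2^y*log(2)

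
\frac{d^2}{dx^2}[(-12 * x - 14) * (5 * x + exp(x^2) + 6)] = -48*x^3*exp(x^2) - 56*x^2*exp(x^2) - 72*x*exp(x^2) - 28*exp(x^2) - 120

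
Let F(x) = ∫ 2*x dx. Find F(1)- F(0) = 1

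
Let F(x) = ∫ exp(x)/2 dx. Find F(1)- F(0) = -1/2 + E/2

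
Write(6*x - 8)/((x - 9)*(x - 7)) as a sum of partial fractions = -17/(x - 7) + 23/(x - 9)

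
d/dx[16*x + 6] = 16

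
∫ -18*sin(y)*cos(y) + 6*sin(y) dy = (3*cos(y) - 1)^2 + C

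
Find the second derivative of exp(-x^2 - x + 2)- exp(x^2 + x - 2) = (-4*x^2*exp(2*x^2 + 2*x - 4) + 4*x^2 - 4*x*exp(2*x^2 + 2*x - 4) + 4*x - 3*exp(2*x^2 + 2*x - 4) - 1)*exp(-x^2 - x + 2)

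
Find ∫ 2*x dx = x^2 + C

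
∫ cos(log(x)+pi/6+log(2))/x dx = sin(log(2*x) + pi/6) + C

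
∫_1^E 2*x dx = -1 + exp(2)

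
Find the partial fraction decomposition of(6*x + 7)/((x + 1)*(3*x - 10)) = 81/(13*(3*x - 10)) - 1/(13*(x + 1))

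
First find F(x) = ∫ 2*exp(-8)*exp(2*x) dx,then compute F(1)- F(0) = -exp(-8) + exp(-6)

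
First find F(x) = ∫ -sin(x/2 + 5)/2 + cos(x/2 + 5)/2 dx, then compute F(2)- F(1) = -cos(11/2) + sin(6) - sin(11/2) + cos(6)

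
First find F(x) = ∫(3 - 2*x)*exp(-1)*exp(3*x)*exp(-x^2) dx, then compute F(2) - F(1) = 0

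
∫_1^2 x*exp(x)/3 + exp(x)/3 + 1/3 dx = -E/3 + 1/3 + 2*exp(2)/3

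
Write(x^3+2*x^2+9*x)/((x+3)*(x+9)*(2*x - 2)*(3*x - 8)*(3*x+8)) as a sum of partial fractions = -97/(836*(3*x + 8)) + 193/(11900*(3*x - 8)) - 27/(3325*(x + 9)) + 3/(68*(x + 3)) - 3/(1100*(x - 1))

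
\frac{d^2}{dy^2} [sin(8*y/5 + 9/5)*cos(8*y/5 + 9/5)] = -256*sin(8*y/5 + 9/5)*cos(8*y/5 + 9/5)/25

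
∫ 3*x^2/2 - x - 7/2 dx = x^3/2 - x^2/2 - 7*x/2 + C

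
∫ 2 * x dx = x^2 + C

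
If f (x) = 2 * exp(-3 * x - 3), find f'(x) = -6*exp(-3*x - 3)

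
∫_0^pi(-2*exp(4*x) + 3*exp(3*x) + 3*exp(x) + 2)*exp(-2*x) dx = -(-exp(-pi) + exp(pi))^2 - 3*exp(-pi) + 3*exp(pi)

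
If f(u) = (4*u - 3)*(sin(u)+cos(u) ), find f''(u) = -4*u*sin(u) - 4*u*cos(u) - 5*sin(u) + 11*cos(u)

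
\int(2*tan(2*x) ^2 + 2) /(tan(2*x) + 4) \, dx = log(tan(2*x) + 4) + C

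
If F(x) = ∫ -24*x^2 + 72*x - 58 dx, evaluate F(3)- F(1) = -36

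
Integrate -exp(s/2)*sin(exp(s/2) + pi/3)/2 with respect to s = cos(exp(s/2) + pi/3) + C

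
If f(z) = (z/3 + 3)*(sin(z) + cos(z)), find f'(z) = -z*sin(z)/3 + z*cos(z)/3 - 8*sin(z)/3 + 10*cos(z)/3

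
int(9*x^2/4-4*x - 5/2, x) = 3*x^3/4 - 2*x^2 - 5*x/2 + C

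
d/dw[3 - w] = -1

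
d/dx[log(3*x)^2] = (2*log(x) + 2*log(3))/x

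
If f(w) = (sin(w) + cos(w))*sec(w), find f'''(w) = 6*tan(w)^4 + 8*tan(w)^2 + 2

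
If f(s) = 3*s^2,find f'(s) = 6*s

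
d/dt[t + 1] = 1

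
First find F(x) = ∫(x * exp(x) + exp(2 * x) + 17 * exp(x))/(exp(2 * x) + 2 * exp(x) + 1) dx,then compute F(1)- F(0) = -8 + 17*E/(1 + E)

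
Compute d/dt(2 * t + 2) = 2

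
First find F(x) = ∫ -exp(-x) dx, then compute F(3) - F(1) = -exp(-1) + exp(-3)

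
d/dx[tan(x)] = cos(x)^(-2)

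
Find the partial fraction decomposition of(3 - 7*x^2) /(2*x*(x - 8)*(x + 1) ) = -2/(9*(x + 1)) - 445/(144*(x - 8)) - 3/(16*x)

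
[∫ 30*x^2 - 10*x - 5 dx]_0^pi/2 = -5*pi^2/4 - 5*pi/2 + 5*pi^3/4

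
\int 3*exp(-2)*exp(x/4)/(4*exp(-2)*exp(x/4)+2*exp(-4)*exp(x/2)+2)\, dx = (exp(x/4 - 2) - 5)/(exp(x/4 - 2) + 1) + C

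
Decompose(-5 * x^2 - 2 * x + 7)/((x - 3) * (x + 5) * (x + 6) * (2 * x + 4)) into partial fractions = 161/(72*(x + 6)) - 9/(4*(x + 5)) + 3/(40*(x + 2)) - 11/(180*(x - 3))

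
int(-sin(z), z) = cos(z) + C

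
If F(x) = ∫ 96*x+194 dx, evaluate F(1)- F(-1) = 388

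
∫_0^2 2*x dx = 4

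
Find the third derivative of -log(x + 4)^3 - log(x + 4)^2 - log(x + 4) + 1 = (-6*log(x + 4)^2 + 14*log(x + 4) - 2)/(x^3 + 12*x^2 + 48*x + 64)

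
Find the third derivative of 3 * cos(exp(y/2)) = 3*exp(3*y/2)*sin(exp(y/2))/8 - 3*exp(y/2)*sin(exp(y/2))/8 - 9*exp(y)*cos(exp(y/2))/8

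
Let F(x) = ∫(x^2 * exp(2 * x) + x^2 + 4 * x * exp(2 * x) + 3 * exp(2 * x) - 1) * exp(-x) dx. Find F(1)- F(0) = -4*exp(-1) + 4*E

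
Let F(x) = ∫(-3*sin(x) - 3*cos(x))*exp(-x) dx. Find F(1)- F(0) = -3 + 3*exp(-1)*cos(1)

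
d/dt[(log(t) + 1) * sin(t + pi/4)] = (t*log(t)*cos(t + pi/4) + t*cos(t + pi/4) + sin(t + pi/4))/t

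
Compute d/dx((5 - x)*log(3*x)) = (-x*log(x) - x*log(3) - x + 5)/x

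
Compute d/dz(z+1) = 1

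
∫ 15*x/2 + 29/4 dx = 15*x^2/4 + 29*x/4 + C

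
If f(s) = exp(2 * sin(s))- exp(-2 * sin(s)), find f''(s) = 2*(-exp(4*sin(s))*sin(s) + 2*exp(4*sin(s))*cos(s)^2 - sin(s) - 2*cos(s)^2)*exp(-2*sin(s))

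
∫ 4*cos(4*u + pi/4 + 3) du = sin(4*u + pi/4 + 3) + C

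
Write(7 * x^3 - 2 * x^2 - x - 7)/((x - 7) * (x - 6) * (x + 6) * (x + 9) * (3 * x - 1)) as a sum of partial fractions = -591/(180880*(3*x - 1)) - 5263/(20160*(x + 9)) + 1585/(8892*(x + 6)) - 1427/(3060*(x - 6)) + 2289/(4160*(x - 7))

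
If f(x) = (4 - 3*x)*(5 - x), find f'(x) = 6*x - 19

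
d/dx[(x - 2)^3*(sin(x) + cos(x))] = (x - 2)^2*(sqrt(2)*x*cos(x + pi/4) + 5*sin(x) + cos(x))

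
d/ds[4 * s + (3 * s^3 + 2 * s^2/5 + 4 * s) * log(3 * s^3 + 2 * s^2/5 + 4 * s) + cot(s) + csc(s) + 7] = 9*s^2*log(3*s^3 + 2*s^2/5 + 4*s) + 9*s^2 + 4*s*log(3*s^3 + 2*s^2/5 + 4*s)/5 + 4*s/5 + 4*log(3*s^3 + 2*s^2/5 + 4*s) - cot(s)^2 - cot(s)*csc(s) + 7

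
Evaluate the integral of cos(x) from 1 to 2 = -sin(1) + sin(2)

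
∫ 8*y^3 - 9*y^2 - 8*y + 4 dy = 2*y^4 - 3*y^3 - 4*y^2 + 4*y + C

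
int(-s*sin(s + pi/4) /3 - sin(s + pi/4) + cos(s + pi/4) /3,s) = (s/3 + 1)*cos(s + pi/4) + C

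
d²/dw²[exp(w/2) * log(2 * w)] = (w^2*exp(w/2)*log(w) + w^2*exp(w/2)*log(2) + 4*w*exp(w/2) - 4*exp(w/2))/(4*w^2)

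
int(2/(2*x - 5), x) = log(15 - 6*x) + C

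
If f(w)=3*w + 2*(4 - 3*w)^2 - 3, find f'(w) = 36*w - 45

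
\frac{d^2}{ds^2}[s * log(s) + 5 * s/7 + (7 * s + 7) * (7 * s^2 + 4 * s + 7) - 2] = (294*s^2 + 154*s + 1)/s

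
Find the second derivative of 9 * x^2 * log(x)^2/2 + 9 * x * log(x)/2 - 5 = (18*x*log(x)^2 + 54*x*log(x) + 18*x + 9)/(2*x)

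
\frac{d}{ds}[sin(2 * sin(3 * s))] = 6*cos(3*s)*cos(2*sin(3*s))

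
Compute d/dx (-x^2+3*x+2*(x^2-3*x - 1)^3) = 12*x^5 - 90*x^4 + 192*x^3 - 54*x^2 - 98*x - 15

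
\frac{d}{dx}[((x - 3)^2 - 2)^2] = 4*x^3 - 36*x^2 + 100*x - 84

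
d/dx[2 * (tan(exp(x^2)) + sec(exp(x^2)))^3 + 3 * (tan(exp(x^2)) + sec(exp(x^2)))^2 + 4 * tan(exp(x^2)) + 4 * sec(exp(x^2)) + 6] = 4*x*(sin(exp(x^2)) + 1)^2*(sin(exp(x^2))/cos(exp(x^2)) + 3 + 5/cos(exp(x^2)))*exp(x^2)/cos(exp(x^2))^3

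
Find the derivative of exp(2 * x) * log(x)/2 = (2*x*exp(2*x)*log(x) + exp(2*x))/(2*x)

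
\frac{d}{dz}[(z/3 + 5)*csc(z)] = -z*cot(z)*csc(z)/3 - 5*cot(z)*csc(z) + csc(z)/3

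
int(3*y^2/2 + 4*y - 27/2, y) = y^3/2 + 2*y^2 - 27*y/2 + C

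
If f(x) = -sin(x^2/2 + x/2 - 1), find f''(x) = x^2*sin(x^2/2 + x/2 - 1) + x*sin(x^2/2 + x/2 - 1) + sin(x^2/2 + x/2 - 1)/4 - cos(x^2/2 + x/2 - 1)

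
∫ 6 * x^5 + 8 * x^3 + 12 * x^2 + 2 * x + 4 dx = x^6 + 2*x^4 + 4*x^3 + x^2 + 4*x + C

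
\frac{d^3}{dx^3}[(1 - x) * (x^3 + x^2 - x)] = -24*x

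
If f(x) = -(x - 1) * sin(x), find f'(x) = -x*cos(x) - sin(x) + cos(x)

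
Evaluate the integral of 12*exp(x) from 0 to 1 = -12 + 12*E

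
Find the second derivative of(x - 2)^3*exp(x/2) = x^3*exp(x/2)/4 + 3*x^2*exp(x/2)/2 - 3*x*exp(x/2) - 2*exp(x/2)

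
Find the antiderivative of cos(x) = sin(x) + C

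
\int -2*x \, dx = -x^2 + C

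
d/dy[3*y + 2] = 3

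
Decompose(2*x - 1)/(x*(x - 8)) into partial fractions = 15/(8*(x - 8)) + 1/(8*x)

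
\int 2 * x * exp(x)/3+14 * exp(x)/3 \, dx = 2*(x + 6)*exp(x)/3 + C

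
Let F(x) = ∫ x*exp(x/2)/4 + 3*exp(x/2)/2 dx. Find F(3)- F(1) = -5*exp(1/2)/2 + 7*exp(3/2)/2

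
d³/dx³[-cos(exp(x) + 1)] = (-exp(2*x)*sin(exp(x) + 1) + 3*exp(x)*cos(exp(x) + 1) + sin(exp(x) + 1))*exp(x)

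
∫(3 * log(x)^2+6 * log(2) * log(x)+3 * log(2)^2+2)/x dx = (log(2*x)^2 + 2)*log(2*x) + C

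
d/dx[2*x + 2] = 2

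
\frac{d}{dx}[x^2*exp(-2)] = 2*x*exp(-2)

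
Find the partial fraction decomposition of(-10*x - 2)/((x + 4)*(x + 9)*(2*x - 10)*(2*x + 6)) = -11/(210*(x + 9)) + 19/(90*(x + 4)) - 7/(48*(x + 3)) - 13/(1008*(x - 5))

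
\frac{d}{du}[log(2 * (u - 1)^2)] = 2/(u - 1)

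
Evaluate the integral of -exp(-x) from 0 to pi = -1 + exp(-pi)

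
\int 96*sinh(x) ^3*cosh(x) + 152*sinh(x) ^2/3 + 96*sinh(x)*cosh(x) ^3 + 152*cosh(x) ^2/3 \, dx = 76*sinh(2*x)/3 + 6*cosh(4*x) + C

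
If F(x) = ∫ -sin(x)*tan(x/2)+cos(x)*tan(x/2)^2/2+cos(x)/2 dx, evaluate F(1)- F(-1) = 2*cos(1)*tan(1/2)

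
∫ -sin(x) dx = cos(x) + C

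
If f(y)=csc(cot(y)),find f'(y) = cos(1/tan(y))/(sin(y)^2*sin(1/tan(y))^2)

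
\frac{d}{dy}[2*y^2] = 4*y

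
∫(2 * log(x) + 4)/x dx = (log(x) + 2)^2 + C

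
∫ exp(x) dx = exp(x) + C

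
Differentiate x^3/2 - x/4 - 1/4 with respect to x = 3*x^2/2 - 1/4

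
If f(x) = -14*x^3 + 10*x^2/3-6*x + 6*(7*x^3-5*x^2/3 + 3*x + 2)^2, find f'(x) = 1764*x^5 - 700*x^4 + 3224*x^3/3 + 282*x^2 + 104*x/3 + 66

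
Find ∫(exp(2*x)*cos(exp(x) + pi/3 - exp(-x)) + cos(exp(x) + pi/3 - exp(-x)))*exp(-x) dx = sin(2*sinh(x) + pi/3) + C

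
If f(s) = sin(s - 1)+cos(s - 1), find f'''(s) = sin(s - 1) - cos(s - 1)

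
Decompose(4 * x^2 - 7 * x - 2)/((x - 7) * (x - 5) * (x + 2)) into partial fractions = 4/(9*(x + 2)) - 9/(2*(x - 5)) + 145/(18*(x - 7))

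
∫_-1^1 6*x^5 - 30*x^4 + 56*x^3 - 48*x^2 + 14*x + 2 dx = -40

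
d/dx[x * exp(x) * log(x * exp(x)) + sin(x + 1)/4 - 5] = x*(x + log(x))*exp(x) + x*exp(x) + (x + log(x))*exp(x) + exp(x) + cos(x + 1)/4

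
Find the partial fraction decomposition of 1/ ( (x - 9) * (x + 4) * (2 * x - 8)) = 1/(208*(x + 4)) - 1/(80*(x - 4)) + 1/(130*(x - 9))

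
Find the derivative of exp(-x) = -exp(-x)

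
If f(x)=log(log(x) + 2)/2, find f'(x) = 1/(2*x*log(x) + 4*x)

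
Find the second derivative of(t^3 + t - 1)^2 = 30*t^4 + 24*t^2 - 12*t + 2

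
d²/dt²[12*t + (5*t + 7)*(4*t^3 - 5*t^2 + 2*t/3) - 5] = 240*t^2 + 18*t - 190/3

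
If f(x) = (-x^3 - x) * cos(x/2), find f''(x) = x^3*cos(x/2)/4 + 3*x^2*sin(x/2) - 23*x*cos(x/2)/4 + sin(x/2)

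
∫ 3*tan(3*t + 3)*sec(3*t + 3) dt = sec(3*t + 3) + C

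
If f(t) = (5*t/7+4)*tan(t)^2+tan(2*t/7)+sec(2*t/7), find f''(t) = 30*t*tan(t)^4/7 + 40*t*tan(t)^2/7 + 10*t/7 + 8*tan(2*t/7)^3/49 + 8*tan(2*t/7)^2*sec(2*t/7)/49 + 8*tan(2*t/7)/49 + 24*tan(t)^4 + 20*tan(t)^3/7 + 32*tan(t)^2 + 20*tan(t)/7 + 4*sec(2*t/7)/49 + 8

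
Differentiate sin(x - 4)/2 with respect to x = cos(x - 4)/2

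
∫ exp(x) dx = exp(x) + C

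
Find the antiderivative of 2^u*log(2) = 2^u + C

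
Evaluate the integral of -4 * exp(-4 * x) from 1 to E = -exp(-4) + exp(-4*E)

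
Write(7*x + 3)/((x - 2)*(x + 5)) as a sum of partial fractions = 32/(7*(x + 5)) + 17/(7*(x - 2))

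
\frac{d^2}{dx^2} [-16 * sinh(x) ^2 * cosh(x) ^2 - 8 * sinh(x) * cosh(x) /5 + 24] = -64*(cosh(2*x) - 1)^2 - 16*sinh(2*x)/5 - 128*cosh(2*x) + 96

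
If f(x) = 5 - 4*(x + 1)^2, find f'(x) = -8*x - 8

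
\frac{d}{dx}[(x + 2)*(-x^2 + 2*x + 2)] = 6 - 3*x^2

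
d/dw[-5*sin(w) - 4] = -5*cos(w)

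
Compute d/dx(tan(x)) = cos(x)^(-2)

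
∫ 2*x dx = x^2 + C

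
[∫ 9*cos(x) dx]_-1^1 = 18*sin(1)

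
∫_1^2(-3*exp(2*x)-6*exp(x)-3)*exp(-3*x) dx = -(exp(-1) + 1)^3 + (exp(-2) + 1)^3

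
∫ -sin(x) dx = cos(x) + C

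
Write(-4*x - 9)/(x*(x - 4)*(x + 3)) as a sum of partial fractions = 1/(7*(x + 3)) - 25/(28*(x - 4)) + 3/(4*x)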